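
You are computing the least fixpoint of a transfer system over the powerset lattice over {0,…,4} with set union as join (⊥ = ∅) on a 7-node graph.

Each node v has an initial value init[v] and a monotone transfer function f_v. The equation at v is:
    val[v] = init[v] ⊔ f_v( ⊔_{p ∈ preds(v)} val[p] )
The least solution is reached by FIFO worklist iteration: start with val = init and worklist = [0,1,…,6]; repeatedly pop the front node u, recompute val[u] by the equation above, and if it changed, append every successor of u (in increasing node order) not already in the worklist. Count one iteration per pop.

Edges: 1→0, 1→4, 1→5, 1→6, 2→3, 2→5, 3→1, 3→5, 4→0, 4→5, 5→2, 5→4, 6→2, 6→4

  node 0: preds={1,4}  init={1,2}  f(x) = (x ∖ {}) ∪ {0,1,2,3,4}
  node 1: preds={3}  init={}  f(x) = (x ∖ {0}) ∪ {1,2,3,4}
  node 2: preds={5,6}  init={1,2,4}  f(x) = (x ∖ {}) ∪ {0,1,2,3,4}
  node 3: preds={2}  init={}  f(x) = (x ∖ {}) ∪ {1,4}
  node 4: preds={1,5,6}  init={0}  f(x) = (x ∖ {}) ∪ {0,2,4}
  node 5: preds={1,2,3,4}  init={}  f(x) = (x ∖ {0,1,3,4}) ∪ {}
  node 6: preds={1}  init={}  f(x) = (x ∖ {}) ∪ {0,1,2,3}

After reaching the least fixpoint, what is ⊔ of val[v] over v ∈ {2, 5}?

{0,1,2,3,4}

Trace (11 dequeues):
  [1] u=0 | in {0} | out {0,1,2,3,4} | prev {1,2} | push {}
  [2] u=1 | in {} | out {1,2,3,4} | prev {} | push {0}
  [3] u=2 | in {} | out {0,1,2,3,4} | prev {1,2,4} | push {}
  [4] u=3 | in {0,1,2,3,4} | out {0,1,2,3,4} | prev {} | push {1}
  [5] u=4 | in {1,2,3,4} | out {0,1,2,3,4} | prev {0} | push {}
  [6] u=5 | in {0,1,2,3,4} | out {2} | prev {} | push {2,4}
  [7] u=6 | in {1,2,3,4} | out {0,1,2,3,4} | prev {} | push {}
  [8] u=0 | in {0,1,2,3,4} | out {0,1,2,3,4} | ==
  [9] u=1 | in {0,1,2,3,4} | out {1,2,3,4} | ==
  [10] u=2 | in {0,1,2,3,4} | out {0,1,2,3,4} | ==
  [11] u=4 | in {0,1,2,3,4} | out {0,1,2,3,4} | ==

Converged values:
  [0] {0,1,2,3,4}
  [1] {1,2,3,4}
  [2] {0,1,2,3,4}
  [3] {0,1,2,3,4}
  [4] {0,1,2,3,4}
  [5] {2}
  [6] {0,1,2,3,4}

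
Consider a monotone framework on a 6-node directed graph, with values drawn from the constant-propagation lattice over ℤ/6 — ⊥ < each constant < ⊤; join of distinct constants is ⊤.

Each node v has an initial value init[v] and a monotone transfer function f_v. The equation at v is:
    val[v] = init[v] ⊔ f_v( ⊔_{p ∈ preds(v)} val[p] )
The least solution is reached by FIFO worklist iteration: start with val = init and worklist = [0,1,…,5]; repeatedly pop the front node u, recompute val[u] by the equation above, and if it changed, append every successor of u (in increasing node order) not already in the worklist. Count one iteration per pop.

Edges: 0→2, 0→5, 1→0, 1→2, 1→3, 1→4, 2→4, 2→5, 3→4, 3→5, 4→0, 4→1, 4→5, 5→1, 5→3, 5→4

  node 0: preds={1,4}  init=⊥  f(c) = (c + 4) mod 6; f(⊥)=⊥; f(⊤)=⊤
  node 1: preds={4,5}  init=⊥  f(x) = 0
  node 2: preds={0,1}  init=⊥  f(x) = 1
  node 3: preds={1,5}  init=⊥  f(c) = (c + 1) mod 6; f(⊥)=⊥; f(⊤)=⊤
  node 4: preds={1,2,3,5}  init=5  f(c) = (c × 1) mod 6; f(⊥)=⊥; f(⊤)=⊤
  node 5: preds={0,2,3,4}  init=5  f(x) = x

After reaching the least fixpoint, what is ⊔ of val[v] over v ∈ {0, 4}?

⊤

Iteration log — 12 steps:
  step 1. node 0  ⊔preds=5  new=3  old=⊥  +wl: 
  step 2. node 1  ⊔preds=5  new=0  old=⊥  +wl: 0
  step 3. node 2  ⊔preds=⊤  new=1  old=⊥  +wl: 
  step 4. node 3  ⊔preds=⊤  new=⊤  old=⊥  +wl: 
  step 5. node 4  ⊔preds=⊤  new=⊤  old=5  +wl: 1
  step 6. node 5  ⊔preds=⊤  new=⊤  old=5  +wl: 3,4
  step 7. node 0  ⊔preds=⊤  new=⊤  old=3  +wl: 2,5
  step 8. node 1  ⊔preds=⊤  new=0  stable
  step 9. node 3  ⊔preds=⊤  new=⊤  stable
  step 10. node 4  ⊔preds=⊤  new=⊤  stable
  step 11. node 2  ⊔preds=⊤  new=1  stable
  step 12. node 5  ⊔preds=⊤  new=⊤  stable

Least fixpoint reached:
  node 0: ⊤
  node 1: 0
  node 2: 1
  node 3: ⊤
  node 4: ⊤
  node 5: ⊤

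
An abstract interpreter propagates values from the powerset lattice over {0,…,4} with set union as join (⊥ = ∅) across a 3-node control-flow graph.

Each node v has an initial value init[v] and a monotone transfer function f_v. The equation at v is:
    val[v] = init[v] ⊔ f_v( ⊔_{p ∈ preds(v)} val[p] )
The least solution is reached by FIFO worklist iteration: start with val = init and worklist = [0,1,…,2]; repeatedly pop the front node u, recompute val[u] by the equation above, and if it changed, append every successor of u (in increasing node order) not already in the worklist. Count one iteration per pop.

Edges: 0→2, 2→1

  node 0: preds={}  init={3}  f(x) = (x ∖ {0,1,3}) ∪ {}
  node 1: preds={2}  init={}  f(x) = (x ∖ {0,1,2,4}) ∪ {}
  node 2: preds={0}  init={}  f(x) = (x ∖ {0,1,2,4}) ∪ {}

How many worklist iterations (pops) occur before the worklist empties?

Worklist (4 pops):
  #1 pop 0: in={} → {3} (no change)
  #2 pop 1: in={} → {} (no change)
  #3 pop 2: in={3} → {3} (was {}); enqueue [1]
  #4 pop 1: in={3} → {3} (was {}); enqueue []

Fixpoint:
  val[0] = {3}
  val[1] = {3}
  val[2] = {3}

4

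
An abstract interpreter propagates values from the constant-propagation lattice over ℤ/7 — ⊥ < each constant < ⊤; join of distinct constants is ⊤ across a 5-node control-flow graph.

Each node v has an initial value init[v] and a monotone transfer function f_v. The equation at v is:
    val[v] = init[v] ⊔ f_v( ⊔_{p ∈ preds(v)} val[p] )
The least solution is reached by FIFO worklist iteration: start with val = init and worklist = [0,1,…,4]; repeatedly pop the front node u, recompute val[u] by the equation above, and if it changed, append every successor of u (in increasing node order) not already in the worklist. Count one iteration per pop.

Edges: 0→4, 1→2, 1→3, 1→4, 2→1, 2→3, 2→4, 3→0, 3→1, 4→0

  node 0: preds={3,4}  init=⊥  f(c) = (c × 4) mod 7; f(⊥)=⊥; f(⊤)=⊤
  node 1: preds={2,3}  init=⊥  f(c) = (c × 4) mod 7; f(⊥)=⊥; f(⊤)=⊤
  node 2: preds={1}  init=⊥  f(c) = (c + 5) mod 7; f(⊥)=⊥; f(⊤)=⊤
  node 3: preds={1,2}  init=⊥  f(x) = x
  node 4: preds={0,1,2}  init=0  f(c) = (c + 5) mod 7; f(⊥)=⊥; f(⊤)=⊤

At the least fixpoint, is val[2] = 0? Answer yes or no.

Iteration log — 7 steps:
  step 1. node 0  ⊔preds=0  new=0  old=⊥  +wl: 
  step 2. node 1  ⊔preds=⊥  new=⊥  stable
  step 3. node 2  ⊔preds=⊥  new=⊥  stable
  step 4. node 3  ⊔preds=⊥  new=⊥  stable
  step 5. node 4  ⊔preds=0  new=⊤  old=0  +wl: 0
  step 6. node 0  ⊔preds=⊤  new=⊤  old=0  +wl: 4
  step 7. node 4  ⊔preds=⊤  new=⊤  stable

Least fixpoint reached:
  node 0: ⊤
  node 1: ⊥
  node 2: ⊥
  node 3: ⊥
  node 4: ⊤

no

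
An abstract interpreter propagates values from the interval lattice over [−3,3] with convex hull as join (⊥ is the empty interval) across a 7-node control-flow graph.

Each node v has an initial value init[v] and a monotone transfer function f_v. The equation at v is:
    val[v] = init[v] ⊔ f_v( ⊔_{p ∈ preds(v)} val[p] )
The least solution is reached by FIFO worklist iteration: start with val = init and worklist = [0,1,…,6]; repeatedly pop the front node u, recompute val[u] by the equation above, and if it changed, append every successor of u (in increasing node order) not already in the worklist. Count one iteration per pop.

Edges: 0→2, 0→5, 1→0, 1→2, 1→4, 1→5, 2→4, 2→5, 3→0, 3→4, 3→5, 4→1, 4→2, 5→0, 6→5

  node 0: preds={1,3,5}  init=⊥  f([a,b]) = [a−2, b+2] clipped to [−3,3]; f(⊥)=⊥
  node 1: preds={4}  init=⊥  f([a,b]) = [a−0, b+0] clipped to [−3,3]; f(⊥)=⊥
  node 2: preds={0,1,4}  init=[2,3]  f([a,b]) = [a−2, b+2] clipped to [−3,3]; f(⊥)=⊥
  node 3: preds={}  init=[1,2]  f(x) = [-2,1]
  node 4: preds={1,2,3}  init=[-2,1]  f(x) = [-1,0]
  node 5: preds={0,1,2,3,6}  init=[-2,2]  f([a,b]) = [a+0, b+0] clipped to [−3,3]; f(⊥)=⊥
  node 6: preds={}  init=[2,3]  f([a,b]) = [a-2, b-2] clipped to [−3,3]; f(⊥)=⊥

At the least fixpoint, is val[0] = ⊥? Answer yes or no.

no

Worklist (8 pops):
  #1 pop 0: in=[-2,2] → [-3,3] (was ⊥); enqueue []
  #2 pop 1: in=[-2,1] → [-2,1] (was ⊥); enqueue [0]
  #3 pop 2: in=[-3,3] → [-3,3] (was [2,3]); enqueue []
  #4 pop 3: in=⊥ → [-2,2] (was [1,2]); enqueue []
  #5 pop 4: in=[-3,3] → [-2,1] (no change)
  #6 pop 5: in=[-3,3] → [-3,3] (was [-2,2]); enqueue []
  #7 pop 6: in=⊥ → [2,3] (no change)
  #8 pop 0: in=[-3,3] → [-3,3] (no change)

Fixpoint:
  val[0] = [-3,3]
  val[1] = [-2,1]
  val[2] = [-3,3]
  val[3] = [-2,2]
  val[4] = [-2,1]
  val[5] = [-3,3]
  val[6] = [2,3]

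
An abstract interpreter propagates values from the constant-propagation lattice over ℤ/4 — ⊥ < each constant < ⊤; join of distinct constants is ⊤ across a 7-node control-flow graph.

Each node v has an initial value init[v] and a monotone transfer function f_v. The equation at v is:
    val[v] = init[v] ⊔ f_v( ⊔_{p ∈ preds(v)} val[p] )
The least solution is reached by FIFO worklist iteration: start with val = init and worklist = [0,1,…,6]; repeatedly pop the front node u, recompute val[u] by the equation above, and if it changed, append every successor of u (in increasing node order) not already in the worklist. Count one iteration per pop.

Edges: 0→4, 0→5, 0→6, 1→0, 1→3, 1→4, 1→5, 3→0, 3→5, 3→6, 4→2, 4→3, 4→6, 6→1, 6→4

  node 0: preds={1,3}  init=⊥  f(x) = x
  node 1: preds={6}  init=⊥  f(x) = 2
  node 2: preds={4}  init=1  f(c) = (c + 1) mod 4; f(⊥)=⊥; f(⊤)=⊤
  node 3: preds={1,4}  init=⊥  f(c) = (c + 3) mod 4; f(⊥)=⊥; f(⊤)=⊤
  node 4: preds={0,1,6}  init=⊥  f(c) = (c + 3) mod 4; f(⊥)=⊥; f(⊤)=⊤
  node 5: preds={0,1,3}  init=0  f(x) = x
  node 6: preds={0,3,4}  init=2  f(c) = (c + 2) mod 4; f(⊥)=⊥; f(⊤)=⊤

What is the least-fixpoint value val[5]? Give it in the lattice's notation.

⊤

Iteration log — 17 steps:
  step 1. node 0  ⊔preds=⊥  new=⊥  stable
  step 2. node 1  ⊔preds=2  new=2  old=⊥  +wl: 0
  step 3. node 2  ⊔preds=⊥  new=1  stable
  step 4. node 3  ⊔preds=2  new=1  old=⊥  +wl: 
  step 5. node 4  ⊔preds=2  new=1  old=⊥  +wl: 2,3
  step 6. node 5  ⊔preds=⊤  new=⊤  old=0  +wl: 
  step 7. node 6  ⊔preds=1  new=⊤  old=2  +wl: 1,4
  step 8. node 0  ⊔preds=⊤  new=⊤  old=⊥  +wl: 5,6
  step 9. node 2  ⊔preds=1  new=⊤  old=1  +wl: 
  step 10. node 3  ⊔preds=⊤  new=⊤  old=1  +wl: 0
  step 11. node 1  ⊔preds=⊤  new=2  stable
  step 12. node 4  ⊔preds=⊤  new=⊤  old=1  +wl: 2,3
  step 13. node 5  ⊔preds=⊤  new=⊤  stable
  step 14. node 6  ⊔preds=⊤  new=⊤  stable
  step 15. node 0  ⊔preds=⊤  new=⊤  stable
  step 16. node 2  ⊔preds=⊤  new=⊤  stable
  step 17. node 3  ⊔preds=⊤  new=⊤  stable

Least fixpoint reached:
  node 0: ⊤
  node 1: 2
  node 2: ⊤
  node 3: ⊤
  node 4: ⊤
  node 5: ⊤
  node 6: ⊤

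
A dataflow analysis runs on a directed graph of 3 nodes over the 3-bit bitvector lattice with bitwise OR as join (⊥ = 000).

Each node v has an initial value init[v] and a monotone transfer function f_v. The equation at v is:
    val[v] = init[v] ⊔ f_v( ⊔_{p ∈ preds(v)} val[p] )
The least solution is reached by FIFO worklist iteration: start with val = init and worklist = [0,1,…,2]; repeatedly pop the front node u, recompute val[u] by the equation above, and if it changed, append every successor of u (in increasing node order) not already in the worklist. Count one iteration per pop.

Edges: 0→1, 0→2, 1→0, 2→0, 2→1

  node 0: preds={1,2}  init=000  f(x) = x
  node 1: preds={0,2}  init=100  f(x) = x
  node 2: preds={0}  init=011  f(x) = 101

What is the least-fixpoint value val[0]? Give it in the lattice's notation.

111

Iteration log — 5 steps:
  step 1. node 0  ⊔preds=111  new=111  old=000  +wl: 
  step 2. node 1  ⊔preds=111  new=111  old=100  +wl: 0
  step 3. node 2  ⊔preds=111  new=111  old=011  +wl: 1
  step 4. node 0  ⊔preds=111  new=111  stable
  step 5. node 1  ⊔preds=111  new=111  stable

Least fixpoint reached:
  node 0: 111
  node 1: 111
  node 2: 111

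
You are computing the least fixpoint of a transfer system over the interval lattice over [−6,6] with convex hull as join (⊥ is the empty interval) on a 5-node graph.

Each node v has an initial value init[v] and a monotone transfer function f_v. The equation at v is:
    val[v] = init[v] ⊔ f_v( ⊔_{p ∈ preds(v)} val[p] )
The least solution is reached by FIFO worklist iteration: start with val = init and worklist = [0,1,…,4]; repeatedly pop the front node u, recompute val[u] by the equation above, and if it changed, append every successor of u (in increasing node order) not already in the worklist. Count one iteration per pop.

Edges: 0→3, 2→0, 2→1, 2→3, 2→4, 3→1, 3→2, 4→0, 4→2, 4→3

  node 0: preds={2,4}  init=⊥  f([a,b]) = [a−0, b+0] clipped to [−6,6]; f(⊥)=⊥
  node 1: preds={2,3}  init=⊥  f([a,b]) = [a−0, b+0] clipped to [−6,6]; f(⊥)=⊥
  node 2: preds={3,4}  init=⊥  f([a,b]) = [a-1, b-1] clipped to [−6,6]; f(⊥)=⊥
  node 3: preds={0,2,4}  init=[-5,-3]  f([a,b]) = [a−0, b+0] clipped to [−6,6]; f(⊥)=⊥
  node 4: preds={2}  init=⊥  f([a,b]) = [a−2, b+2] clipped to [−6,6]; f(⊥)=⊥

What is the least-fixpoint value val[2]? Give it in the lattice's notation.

Worklist (53 pops):
  #1 pop 0: in=⊥ → ⊥ (no change)
  #2 pop 1: in=[-5,-3] → [-5,-3] (was ⊥); enqueue []
  #3 pop 2: in=[-5,-3] → [-6,-4] (was ⊥); enqueue [0,1]
  #4 pop 3: in=[-6,-4] → [-6,-3] (was [-5,-3]); enqueue [2]
  #5 pop 4: in=[-6,-4] → [-6,-2] (was ⊥); enqueue [3]
  #6 pop 0: in=[-6,-2] → [-6,-2] (was ⊥); enqueue []
  #7 pop 1: in=[-6,-3] → [-6,-3] (was [-5,-3]); enqueue []
  #8 pop 2: in=[-6,-2] → [-6,-3] (was [-6,-4]); enqueue [0,1,4]
  #9 pop 3: in=[-6,-2] → [-6,-2] (was [-6,-3]); enqueue [2]
  #10 pop 0: in=[-6,-2] → [-6,-2] (no change)
  #11 pop 1: in=[-6,-2] → [-6,-2] (was [-6,-3]); enqueue []
  #12 pop 4: in=[-6,-3] → [-6,-1] (was [-6,-2]); enqueue [0,3]
  #13 pop 2: in=[-6,-1] → [-6,-2] (was [-6,-3]); enqueue [1,4]
  #14 pop 0: in=[-6,-1] → [-6,-1] (was [-6,-2]); enqueue []
  #15 pop 3: in=[-6,-1] → [-6,-1] (was [-6,-2]); enqueue [2]
  #16 pop 1: in=[-6,-1] → [-6,-1] (was [-6,-2]); enqueue []
  #17 pop 4: in=[-6,-2] → [-6,0] (was [-6,-1]); enqueue [0,3]
  #18 pop 2: in=[-6,0] → [-6,-1] (was [-6,-2]); enqueue [1,4]
  #19 pop 0: in=[-6,0] → [-6,0] (was [-6,-1]); enqueue []
  #20 pop 3: in=[-6,0] → [-6,0] (was [-6,-1]); enqueue [2]
  #21 pop 1: in=[-6,0] → [-6,0] (was [-6,-1]); enqueue []
  #22 pop 4: in=[-6,-1] → [-6,1] (was [-6,0]); enqueue [0,3]
  #23 pop 2: in=[-6,1] → [-6,0] (was [-6,-1]); enqueue [1,4]
  #24 pop 0: in=[-6,1] → [-6,1] (was [-6,0]); enqueue []
  #25 pop 3: in=[-6,1] → [-6,1] (was [-6,0]); enqueue [2]
  #26 pop 1: in=[-6,1] → [-6,1] (was [-6,0]); enqueue []
  #27 pop 4: in=[-6,0] → [-6,2] (was [-6,1]); enqueue [0,3]
  #28 pop 2: in=[-6,2] → [-6,1] (was [-6,0]); enqueue [1,4]
  #29 pop 0: in=[-6,2] → [-6,2] (was [-6,1]); enqueue []
  #30 pop 3: in=[-6,2] → [-6,2] (was [-6,1]); enqueue [2]
  #31 pop 1: in=[-6,2] → [-6,2] (was [-6,1]); enqueue []
  #32 pop 4: in=[-6,1] → [-6,3] (was [-6,2]); enqueue [0,3]
  #33 pop 2: in=[-6,3] → [-6,2] (was [-6,1]); enqueue [1,4]
  #34 pop 0: in=[-6,3] → [-6,3] (was [-6,2]); enqueue []
  #35 pop 3: in=[-6,3] → [-6,3] (was [-6,2]); enqueue [2]
  #36 pop 1: in=[-6,3] → [-6,3] (was [-6,2]); enqueue []
  #37 pop 4: in=[-6,2] → [-6,4] (was [-6,3]); enqueue [0,3]
  #38 pop 2: in=[-6,4] → [-6,3] (was [-6,2]); enqueue [1,4]
  #39 pop 0: in=[-6,4] → [-6,4] (was [-6,3]); enqueue []
  #40 pop 3: in=[-6,4] → [-6,4] (was [-6,3]); enqueue [2]
  #41 pop 1: in=[-6,4] → [-6,4] (was [-6,3]); enqueue []
  #42 pop 4: in=[-6,3] → [-6,5] (was [-6,4]); enqueue [0,3]
  #43 pop 2: in=[-6,5] → [-6,4] (was [-6,3]); enqueue [1,4]
  #44 pop 0: in=[-6,5] → [-6,5] (was [-6,4]); enqueue []
  #45 pop 3: in=[-6,5] → [-6,5] (was [-6,4]); enqueue [2]
  #46 pop 1: in=[-6,5] → [-6,5] (was [-6,4]); enqueue []
  #47 pop 4: in=[-6,4] → [-6,6] (was [-6,5]); enqueue [0,3]
  #48 pop 2: in=[-6,6] → [-6,5] (was [-6,4]); enqueue [1,4]
  #49 pop 0: in=[-6,6] → [-6,6] (was [-6,5]); enqueue []
  #50 pop 3: in=[-6,6] → [-6,6] (was [-6,5]); enqueue [2]
  #51 pop 1: in=[-6,6] → [-6,6] (was [-6,5]); enqueue []
  #52 pop 4: in=[-6,5] → [-6,6] (no change)
  #53 pop 2: in=[-6,6] → [-6,5] (no change)

Fixpoint:
  val[0] = [-6,6]
  val[1] = [-6,6]
  val[2] = [-6,5]
  val[3] = [-6,6]
  val[4] = [-6,6]

[-6,5]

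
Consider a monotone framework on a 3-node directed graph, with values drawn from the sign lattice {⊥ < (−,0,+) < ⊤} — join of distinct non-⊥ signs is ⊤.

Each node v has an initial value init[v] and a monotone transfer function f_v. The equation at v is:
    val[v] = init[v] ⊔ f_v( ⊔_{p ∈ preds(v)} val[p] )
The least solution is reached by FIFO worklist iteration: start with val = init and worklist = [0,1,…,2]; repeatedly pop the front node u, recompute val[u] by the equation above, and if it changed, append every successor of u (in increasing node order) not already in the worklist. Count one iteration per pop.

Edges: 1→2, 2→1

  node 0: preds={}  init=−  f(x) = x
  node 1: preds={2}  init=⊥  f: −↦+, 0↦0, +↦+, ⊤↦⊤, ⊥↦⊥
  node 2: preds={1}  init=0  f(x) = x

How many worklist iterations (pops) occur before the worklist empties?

Trace (3 dequeues):
  [1] u=0 | in ⊥ | out − | ==
  [2] u=1 | in 0 | out 0 | prev ⊥ | push {}
  [3] u=2 | in 0 | out 0 | ==

Converged values:
  [0] −
  [1] 0
  [2] 0

3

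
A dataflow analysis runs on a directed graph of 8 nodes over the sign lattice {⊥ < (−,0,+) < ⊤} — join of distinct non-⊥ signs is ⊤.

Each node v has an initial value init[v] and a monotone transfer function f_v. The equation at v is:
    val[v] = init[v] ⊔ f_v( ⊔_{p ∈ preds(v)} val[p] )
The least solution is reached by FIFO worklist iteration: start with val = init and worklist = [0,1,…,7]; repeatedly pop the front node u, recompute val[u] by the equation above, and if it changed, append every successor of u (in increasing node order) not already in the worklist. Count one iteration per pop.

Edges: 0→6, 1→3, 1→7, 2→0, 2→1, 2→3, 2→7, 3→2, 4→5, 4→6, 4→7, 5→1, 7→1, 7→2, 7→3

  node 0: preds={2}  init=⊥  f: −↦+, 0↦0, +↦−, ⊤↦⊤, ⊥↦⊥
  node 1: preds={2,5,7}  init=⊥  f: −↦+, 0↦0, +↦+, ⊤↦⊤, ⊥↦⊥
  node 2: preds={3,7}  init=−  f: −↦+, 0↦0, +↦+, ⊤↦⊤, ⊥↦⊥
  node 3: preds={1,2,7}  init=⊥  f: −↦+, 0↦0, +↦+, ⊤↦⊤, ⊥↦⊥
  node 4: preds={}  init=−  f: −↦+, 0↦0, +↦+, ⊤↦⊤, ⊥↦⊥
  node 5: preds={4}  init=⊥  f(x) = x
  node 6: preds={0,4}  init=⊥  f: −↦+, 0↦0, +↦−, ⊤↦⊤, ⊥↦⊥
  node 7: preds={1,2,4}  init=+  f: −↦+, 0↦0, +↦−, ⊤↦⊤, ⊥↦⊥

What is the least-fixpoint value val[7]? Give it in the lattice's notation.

Worklist (13 pops):
  #1 pop 0: in=− → + (was ⊥); enqueue []
  #2 pop 1: in=⊤ → ⊤ (was ⊥); enqueue []
  #3 pop 2: in=+ → ⊤ (was −); enqueue [0,1]
  #4 pop 3: in=⊤ → ⊤ (was ⊥); enqueue [2]
  #5 pop 4: in=⊥ → − (no change)
  #6 pop 5: in=− → − (was ⊥); enqueue []
  #7 pop 6: in=⊤ → ⊤ (was ⊥); enqueue []
  #8 pop 7: in=⊤ → ⊤ (was +); enqueue [3]
  #9 pop 0: in=⊤ → ⊤ (was +); enqueue [6]
  #10 pop 1: in=⊤ → ⊤ (no change)
  #11 pop 2: in=⊤ → ⊤ (no change)
  #12 pop 3: in=⊤ → ⊤ (no change)
  #13 pop 6: in=⊤ → ⊤ (no change)

Fixpoint:
  val[0] = ⊤
  val[1] = ⊤
  val[2] = ⊤
  val[3] = ⊤
  val[4] = −
  val[5] = −
  val[6] = ⊤
  val[7] = ⊤

⊤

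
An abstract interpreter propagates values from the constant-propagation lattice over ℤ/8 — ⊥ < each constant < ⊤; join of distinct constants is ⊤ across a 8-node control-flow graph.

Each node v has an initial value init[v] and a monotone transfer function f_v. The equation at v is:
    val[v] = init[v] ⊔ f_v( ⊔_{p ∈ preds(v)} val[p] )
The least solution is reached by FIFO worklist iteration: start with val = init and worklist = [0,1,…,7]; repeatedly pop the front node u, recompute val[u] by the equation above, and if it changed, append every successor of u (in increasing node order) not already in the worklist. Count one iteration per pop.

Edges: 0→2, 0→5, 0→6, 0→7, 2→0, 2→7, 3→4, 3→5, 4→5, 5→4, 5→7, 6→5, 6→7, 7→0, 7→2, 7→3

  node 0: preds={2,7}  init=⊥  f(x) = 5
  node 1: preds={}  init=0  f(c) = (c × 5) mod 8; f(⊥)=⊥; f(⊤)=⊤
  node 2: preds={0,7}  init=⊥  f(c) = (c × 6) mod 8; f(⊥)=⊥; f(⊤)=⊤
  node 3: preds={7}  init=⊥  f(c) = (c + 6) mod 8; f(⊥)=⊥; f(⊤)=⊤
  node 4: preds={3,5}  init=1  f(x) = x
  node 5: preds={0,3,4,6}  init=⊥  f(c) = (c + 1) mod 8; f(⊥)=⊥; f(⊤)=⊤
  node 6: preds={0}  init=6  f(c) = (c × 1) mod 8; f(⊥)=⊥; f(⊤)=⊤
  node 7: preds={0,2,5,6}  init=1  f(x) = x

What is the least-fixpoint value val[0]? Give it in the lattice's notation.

5

Iteration log — 15 steps:
  step 1. node 0  ⊔preds=1  new=5  old=⊥  +wl: 
  step 2. node 1  ⊔preds=⊥  new=0  stable
  step 3. node 2  ⊔preds=⊤  new=⊤  old=⊥  +wl: 0
  step 4. node 3  ⊔preds=1  new=7  old=⊥  +wl: 
  step 5. node 4  ⊔preds=7  new=⊤  old=1  +wl: 
  step 6. node 5  ⊔preds=⊤  new=⊤  old=⊥  +wl: 4
  step 7. node 6  ⊔preds=5  new=⊤  old=6  +wl: 5
  step 8. node 7  ⊔preds=⊤  new=⊤  old=1  +wl: 2,3
  step 9. node 0  ⊔preds=⊤  new=5  stable
  step 10. node 4  ⊔preds=⊤  new=⊤  stable
  step 11. node 5  ⊔preds=⊤  new=⊤  stable
  step 12. node 2  ⊔preds=⊤  new=⊤  stable
  step 13. node 3  ⊔preds=⊤  new=⊤  old=7  +wl: 4,5
  step 14. node 4  ⊔preds=⊤  new=⊤  stable
  step 15. node 5  ⊔preds=⊤  new=⊤  stable

Least fixpoint reached:
  node 0: 5
  node 1: 0
  node 2: ⊤
  node 3: ⊤
  node 4: ⊤
  node 5: ⊤
  node 6: ⊤
  node 7: ⊤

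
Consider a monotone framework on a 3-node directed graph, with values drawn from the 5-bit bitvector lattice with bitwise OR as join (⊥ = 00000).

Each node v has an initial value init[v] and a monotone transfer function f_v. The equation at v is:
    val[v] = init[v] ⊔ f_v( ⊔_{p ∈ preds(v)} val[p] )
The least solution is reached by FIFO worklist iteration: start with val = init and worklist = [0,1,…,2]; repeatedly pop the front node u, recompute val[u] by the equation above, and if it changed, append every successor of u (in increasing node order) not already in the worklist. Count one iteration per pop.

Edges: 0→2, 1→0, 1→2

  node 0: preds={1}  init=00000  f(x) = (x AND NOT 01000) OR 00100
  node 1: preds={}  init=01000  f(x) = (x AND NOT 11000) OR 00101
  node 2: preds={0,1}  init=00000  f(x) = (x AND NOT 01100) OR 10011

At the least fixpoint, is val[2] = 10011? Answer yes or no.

yes

Worklist (5 pops):
  #1 pop 0: in=01000 → 00100 (was 00000); enqueue []
  #2 pop 1: in=00000 → 01101 (was 01000); enqueue [0]
  #3 pop 2: in=01101 → 10011 (was 00000); enqueue []
  #4 pop 0: in=01101 → 00101 (was 00100); enqueue [2]
  #5 pop 2: in=01101 → 10011 (no change)

Fixpoint:
  val[0] = 00101
  val[1] = 01101
  val[2] = 10011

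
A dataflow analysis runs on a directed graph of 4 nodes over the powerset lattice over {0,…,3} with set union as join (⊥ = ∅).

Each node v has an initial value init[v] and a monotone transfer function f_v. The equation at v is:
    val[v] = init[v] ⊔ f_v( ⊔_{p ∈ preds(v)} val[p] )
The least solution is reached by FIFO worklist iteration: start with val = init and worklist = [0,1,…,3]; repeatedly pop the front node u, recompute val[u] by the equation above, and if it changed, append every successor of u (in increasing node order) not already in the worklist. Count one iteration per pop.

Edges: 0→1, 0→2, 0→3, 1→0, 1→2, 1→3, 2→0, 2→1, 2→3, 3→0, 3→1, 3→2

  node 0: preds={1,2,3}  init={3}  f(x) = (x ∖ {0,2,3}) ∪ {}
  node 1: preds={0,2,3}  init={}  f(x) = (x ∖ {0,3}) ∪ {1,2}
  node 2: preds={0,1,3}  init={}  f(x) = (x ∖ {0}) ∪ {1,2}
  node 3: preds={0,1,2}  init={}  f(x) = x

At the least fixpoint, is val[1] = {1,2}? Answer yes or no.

yes

Iteration log — 8 steps:
  step 1. node 0  ⊔preds={}  new={3}  stable
  step 2. node 1  ⊔preds={3}  new={1,2}  old={}  +wl: 0
  step 3. node 2  ⊔preds={1,2,3}  new={1,2,3}  old={}  +wl: 1
  step 4. node 3  ⊔preds={1,2,3}  new={1,2,3}  old={}  +wl: 2
  step 5. node 0  ⊔preds={1,2,3}  new={1,3}  old={3}  +wl: 3
  step 6. node 1  ⊔preds={1,2,3}  new={1,2}  stable
  step 7. node 2  ⊔preds={1,2,3}  new={1,2,3}  stable
  step 8. node 3  ⊔preds={1,2,3}  new={1,2,3}  stable

Least fixpoint reached:
  node 0: {1,3}
  node 1: {1,2}
  node 2: {1,2,3}
  node 3: {1,2,3}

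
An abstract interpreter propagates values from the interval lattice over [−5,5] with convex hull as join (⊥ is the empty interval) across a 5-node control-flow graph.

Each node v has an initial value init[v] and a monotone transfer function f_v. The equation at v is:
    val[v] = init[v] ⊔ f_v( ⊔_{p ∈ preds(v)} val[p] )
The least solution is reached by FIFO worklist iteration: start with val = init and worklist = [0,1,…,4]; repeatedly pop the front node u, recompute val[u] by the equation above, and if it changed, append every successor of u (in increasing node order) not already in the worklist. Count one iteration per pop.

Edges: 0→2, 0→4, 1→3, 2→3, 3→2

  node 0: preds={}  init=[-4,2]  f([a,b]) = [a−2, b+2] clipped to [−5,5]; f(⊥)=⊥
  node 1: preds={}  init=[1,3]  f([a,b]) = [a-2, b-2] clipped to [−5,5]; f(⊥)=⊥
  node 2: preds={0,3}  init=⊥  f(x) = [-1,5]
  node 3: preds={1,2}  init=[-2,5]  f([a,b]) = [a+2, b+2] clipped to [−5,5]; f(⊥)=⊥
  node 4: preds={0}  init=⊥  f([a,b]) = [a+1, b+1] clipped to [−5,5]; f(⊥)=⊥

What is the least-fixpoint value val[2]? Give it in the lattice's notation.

Trace (5 dequeues):
  [1] u=0 | in ⊥ | out [-4,2] | ==
  [2] u=1 | in ⊥ | out [1,3] | ==
  [3] u=2 | in [-4,5] | out [-1,5] | prev ⊥ | push {}
  [4] u=3 | in [-1,5] | out [-2,5] | ==
  [5] u=4 | in [-4,2] | out [-3,3] | prev ⊥ | push {}

Converged values:
  [0] [-4,2]
  [1] [1,3]
  [2] [-1,5]
  [3] [-2,5]
  [4] [-3,3]

[-1,5]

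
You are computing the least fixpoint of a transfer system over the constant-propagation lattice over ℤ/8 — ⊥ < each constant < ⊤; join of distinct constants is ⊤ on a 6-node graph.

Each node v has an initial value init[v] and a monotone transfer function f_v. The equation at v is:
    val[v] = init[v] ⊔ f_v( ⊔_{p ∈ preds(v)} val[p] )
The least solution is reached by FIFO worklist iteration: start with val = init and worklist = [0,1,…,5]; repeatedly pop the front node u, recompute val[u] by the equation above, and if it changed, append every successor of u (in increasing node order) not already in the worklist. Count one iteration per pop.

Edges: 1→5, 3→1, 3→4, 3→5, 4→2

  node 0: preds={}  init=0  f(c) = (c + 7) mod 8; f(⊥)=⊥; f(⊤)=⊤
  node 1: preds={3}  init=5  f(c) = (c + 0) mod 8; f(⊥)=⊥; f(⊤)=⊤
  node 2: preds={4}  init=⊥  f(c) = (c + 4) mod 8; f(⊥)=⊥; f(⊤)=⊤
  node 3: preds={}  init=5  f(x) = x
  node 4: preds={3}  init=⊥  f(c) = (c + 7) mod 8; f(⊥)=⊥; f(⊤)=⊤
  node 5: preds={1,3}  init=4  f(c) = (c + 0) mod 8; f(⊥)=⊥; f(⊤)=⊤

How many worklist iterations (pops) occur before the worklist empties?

7

Trace (7 dequeues):
  [1] u=0 | in ⊥ | out 0 | ==
  [2] u=1 | in 5 | out 5 | ==
  [3] u=2 | in ⊥ | out ⊥ | ==
  [4] u=3 | in ⊥ | out 5 | ==
  [5] u=4 | in 5 | out 4 | prev ⊥ | push {2}
  [6] u=5 | in 5 | out ⊤ | prev 4 | push {}
  [7] u=2 | in 4 | out 0 | prev ⊥ | push {}

Converged values:
  [0] 0
  [1] 5
  [2] 0
  [3] 5
  [4] 4
  [5] ⊤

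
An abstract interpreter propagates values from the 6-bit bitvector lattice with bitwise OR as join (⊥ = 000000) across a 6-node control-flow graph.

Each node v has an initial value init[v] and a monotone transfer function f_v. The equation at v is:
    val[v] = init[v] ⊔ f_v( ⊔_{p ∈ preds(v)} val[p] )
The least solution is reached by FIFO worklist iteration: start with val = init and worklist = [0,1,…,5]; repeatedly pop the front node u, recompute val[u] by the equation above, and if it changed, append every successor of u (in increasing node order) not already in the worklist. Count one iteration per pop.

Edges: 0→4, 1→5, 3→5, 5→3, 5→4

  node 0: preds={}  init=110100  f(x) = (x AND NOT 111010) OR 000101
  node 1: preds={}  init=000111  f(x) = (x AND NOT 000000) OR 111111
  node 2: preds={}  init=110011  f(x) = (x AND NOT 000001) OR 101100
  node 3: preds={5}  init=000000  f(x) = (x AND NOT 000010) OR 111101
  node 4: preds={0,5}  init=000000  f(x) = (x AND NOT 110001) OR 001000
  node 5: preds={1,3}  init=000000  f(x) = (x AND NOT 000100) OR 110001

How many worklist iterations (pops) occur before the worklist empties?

8

Iteration log — 8 steps:
  step 1. node 0  ⊔preds=000000  new=110101  old=110100  +wl: 
  step 2. node 1  ⊔preds=000000  new=111111  old=000111  +wl: 
  step 3. node 2  ⊔preds=000000  new=111111  old=110011  +wl: 
  step 4. node 3  ⊔preds=000000  new=111101  old=000000  +wl: 
  step 5. node 4  ⊔preds=110101  new=001100  old=000000  +wl: 
  step 6. node 5  ⊔preds=111111  new=111011  old=000000  +wl: 3,4
  step 7. node 3  ⊔preds=111011  new=111101  stable
  step 8. node 4  ⊔preds=111111  new=001110  old=001100  +wl: 

Least fixpoint reached:
  node 0: 110101
  node 1: 111111
  node 2: 111111
  node 3: 111101
  node 4: 001110
  node 5: 111011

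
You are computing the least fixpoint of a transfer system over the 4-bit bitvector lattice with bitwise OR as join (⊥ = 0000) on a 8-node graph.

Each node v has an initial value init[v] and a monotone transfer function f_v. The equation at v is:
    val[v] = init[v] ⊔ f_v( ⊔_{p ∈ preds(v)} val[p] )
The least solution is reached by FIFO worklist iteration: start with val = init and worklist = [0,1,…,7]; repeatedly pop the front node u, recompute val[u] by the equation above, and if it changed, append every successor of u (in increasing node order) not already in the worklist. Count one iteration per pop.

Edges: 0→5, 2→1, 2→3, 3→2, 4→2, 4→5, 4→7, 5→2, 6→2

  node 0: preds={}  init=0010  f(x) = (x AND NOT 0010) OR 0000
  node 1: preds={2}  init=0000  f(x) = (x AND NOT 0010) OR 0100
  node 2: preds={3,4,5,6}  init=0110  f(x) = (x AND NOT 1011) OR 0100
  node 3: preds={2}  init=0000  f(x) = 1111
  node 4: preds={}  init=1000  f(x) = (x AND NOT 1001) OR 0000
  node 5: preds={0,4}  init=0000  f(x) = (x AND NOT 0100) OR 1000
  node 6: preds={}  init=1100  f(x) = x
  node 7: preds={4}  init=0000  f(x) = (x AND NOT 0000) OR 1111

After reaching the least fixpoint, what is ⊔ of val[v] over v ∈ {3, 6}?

1111

Trace (9 dequeues):
  [1] u=0 | in 0000 | out 0010 | ==
  [2] u=1 | in 0110 | out 0100 | prev 0000 | push {}
  [3] u=2 | in 1100 | out 0110 | ==
  [4] u=3 | in 0110 | out 1111 | prev 0000 | push {2}
  [5] u=4 | in 0000 | out 1000 | ==
  [6] u=5 | in 1010 | out 1010 | prev 0000 | push {}
  [7] u=6 | in 0000 | out 1100 | ==
  [8] u=7 | in 1000 | out 1111 | prev 0000 | push {}
  [9] u=2 | in 1111 | out 0110 | ==

Converged values:
  [0] 0010
  [1] 0100
  [2] 0110
  [3] 1111
  [4] 1000
  [5] 1010
  [6] 1100
  [7] 1111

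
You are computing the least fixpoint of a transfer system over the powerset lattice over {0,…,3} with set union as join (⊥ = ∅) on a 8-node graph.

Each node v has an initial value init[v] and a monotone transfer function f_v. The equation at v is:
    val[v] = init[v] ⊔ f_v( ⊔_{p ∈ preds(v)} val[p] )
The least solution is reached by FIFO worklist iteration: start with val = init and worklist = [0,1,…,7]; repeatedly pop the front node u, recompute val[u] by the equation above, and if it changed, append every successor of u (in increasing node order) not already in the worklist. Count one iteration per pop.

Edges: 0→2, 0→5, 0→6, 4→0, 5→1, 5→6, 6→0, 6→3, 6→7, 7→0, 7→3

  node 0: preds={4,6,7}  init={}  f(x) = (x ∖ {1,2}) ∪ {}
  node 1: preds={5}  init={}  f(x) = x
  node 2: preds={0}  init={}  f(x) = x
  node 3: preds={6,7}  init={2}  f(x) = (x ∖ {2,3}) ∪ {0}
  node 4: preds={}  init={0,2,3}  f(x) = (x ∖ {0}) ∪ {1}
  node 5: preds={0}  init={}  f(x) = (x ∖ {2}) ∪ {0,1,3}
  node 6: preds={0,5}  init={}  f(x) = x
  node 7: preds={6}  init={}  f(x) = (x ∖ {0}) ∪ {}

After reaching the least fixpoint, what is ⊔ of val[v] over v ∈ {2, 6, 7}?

Iteration log — 11 steps:
  step 1. node 0  ⊔preds={0,2,3}  new={0,3}  old={}  +wl: 
  step 2. node 1  ⊔preds={}  new={}  stable
  step 3. node 2  ⊔preds={0,3}  new={0,3}  old={}  +wl: 
  step 4. node 3  ⊔preds={}  new={0,2}  old={2}  +wl: 
  step 5. node 4  ⊔preds={}  new={0,1,2,3}  old={0,2,3}  +wl: 0
  step 6. node 5  ⊔preds={0,3}  new={0,1,3}  old={}  +wl: 1
  step 7. node 6  ⊔preds={0,1,3}  new={0,1,3}  old={}  +wl: 3
  step 8. node 7  ⊔preds={0,1,3}  new={1,3}  old={}  +wl: 
  step 9. node 0  ⊔preds={0,1,2,3}  new={0,3}  stable
  step 10. node 1  ⊔preds={0,1,3}  new={0,1,3}  old={}  +wl: 
  step 11. node 3  ⊔preds={0,1,3}  new={0,1,2}  old={0,2}  +wl: 

Least fixpoint reached:
  node 0: {0,3}
  node 1: {0,1,3}
  node 2: {0,3}
  node 3: {0,1,2}
  node 4: {0,1,2,3}
  node 5: {0,1,3}
  node 6: {0,1,3}
  node 7: {1,3}

{0,1,3}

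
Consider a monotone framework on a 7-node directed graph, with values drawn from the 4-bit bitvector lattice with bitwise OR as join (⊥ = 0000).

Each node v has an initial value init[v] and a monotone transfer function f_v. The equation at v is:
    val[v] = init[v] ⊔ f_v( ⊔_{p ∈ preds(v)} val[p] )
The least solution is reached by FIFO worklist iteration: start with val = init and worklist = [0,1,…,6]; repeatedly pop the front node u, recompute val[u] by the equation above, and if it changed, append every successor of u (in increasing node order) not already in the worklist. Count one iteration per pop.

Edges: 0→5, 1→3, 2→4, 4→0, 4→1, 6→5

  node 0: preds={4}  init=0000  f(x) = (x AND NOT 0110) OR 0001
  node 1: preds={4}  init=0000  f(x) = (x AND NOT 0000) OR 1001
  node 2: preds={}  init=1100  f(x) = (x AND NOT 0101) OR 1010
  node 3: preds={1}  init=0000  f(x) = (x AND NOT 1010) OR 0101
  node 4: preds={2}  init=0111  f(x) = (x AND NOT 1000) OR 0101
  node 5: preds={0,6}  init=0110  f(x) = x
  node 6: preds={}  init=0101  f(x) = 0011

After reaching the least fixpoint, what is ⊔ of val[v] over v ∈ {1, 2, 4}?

Iteration log — 8 steps:
  step 1. node 0  ⊔preds=0111  new=0001  old=0000  +wl: 
  step 2. node 1  ⊔preds=0111  new=1111  old=0000  +wl: 
  step 3. node 2  ⊔preds=0000  new=1110  old=1100  +wl: 
  step 4. node 3  ⊔preds=1111  new=0101  old=0000  +wl: 
  step 5. node 4  ⊔preds=1110  new=0111  stable
  step 6. node 5  ⊔preds=0101  new=0111  old=0110  +wl: 
  step 7. node 6  ⊔preds=0000  new=0111  old=0101  +wl: 5
  step 8. node 5  ⊔preds=0111  new=0111  stable

Least fixpoint reached:
  node 0: 0001
  node 1: 1111
  node 2: 1110
  node 3: 0101
  node 4: 0111
  node 5: 0111
  node 6: 0111

1111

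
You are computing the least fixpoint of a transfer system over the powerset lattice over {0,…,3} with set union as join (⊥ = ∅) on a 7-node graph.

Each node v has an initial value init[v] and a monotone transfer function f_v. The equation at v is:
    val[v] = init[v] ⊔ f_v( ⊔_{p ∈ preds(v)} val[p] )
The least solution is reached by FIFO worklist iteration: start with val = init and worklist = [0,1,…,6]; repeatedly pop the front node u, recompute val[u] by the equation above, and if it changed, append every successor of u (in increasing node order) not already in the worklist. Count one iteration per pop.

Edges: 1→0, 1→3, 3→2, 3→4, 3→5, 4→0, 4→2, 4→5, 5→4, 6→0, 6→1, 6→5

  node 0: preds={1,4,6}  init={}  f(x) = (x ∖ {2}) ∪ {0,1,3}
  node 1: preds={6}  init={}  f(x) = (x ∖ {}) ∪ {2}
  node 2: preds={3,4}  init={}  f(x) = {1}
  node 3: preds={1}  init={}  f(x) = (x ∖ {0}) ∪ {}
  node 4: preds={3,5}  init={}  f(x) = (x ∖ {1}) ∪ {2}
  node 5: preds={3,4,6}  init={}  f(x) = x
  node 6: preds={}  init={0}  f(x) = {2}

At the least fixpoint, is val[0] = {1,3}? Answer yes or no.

no

Trace (14 dequeues):
  [1] u=0 | in {0} | out {0,1,3} | prev {} | push {}
  [2] u=1 | in {0} | out {0,2} | prev {} | push {0}
  [3] u=2 | in {} | out {1} | prev {} | push {}
  [4] u=3 | in {0,2} | out {2} | prev {} | push {2}
  [5] u=4 | in {2} | out {2} | prev {} | push {}
  [6] u=5 | in {0,2} | out {0,2} | prev {} | push {4}
  [7] u=6 | in {} | out {0,2} | prev {0} | push {1,5}
  [8] u=0 | in {0,2} | out {0,1,3} | ==
  [9] u=2 | in {2} | out {1} | ==
  [10] u=4 | in {0,2} | out {0,2} | prev {2} | push {0,2}
  [11] u=1 | in {0,2} | out {0,2} | ==
  [12] u=5 | in {0,2} | out {0,2} | ==
  [13] u=0 | in {0,2} | out {0,1,3} | ==
  [14] u=2 | in {0,2} | out {1} | ==

Converged values:
  [0] {0,1,3}
  [1] {0,2}
  [2] {1}
  [3] {2}
  [4] {0,2}
  [5] {0,2}
  [6] {0,2}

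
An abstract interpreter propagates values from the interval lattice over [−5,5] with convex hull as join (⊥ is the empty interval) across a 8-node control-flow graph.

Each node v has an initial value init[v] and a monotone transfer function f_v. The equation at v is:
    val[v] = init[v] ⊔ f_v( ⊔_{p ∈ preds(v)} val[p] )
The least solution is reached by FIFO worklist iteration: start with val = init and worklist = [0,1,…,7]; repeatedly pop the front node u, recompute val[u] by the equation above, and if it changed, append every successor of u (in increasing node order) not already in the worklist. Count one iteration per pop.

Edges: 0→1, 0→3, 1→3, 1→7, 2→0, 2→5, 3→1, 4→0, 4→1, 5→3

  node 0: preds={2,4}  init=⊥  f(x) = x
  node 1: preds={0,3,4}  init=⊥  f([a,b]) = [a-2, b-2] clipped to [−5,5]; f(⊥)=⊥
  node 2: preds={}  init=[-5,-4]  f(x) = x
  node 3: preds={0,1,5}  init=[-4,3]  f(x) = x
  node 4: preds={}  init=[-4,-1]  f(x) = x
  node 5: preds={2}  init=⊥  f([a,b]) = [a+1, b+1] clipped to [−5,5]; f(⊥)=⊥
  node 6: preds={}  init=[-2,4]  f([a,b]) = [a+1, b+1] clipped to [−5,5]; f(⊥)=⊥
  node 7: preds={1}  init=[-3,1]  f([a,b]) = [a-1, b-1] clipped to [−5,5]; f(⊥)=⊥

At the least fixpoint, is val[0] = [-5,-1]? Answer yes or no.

yes

Worklist (10 pops):
  #1 pop 0: in=[-5,-1] → [-5,-1] (was ⊥); enqueue []
  #2 pop 1: in=[-5,3] → [-5,1] (was ⊥); enqueue []
  #3 pop 2: in=⊥ → [-5,-4] (no change)
  #4 pop 3: in=[-5,1] → [-5,3] (was [-4,3]); enqueue [1]
  #5 pop 4: in=⊥ → [-4,-1] (no change)
  #6 pop 5: in=[-5,-4] → [-4,-3] (was ⊥); enqueue [3]
  #7 pop 6: in=⊥ → [-2,4] (no change)
  #8 pop 7: in=[-5,1] → [-5,1] (was [-3,1]); enqueue []
  #9 pop 1: in=[-5,3] → [-5,1] (no change)
  #10 pop 3: in=[-5,1] → [-5,3] (no change)

Fixpoint:
  val[0] = [-5,-1]
  val[1] = [-5,1]
  val[2] = [-5,-4]
  val[3] = [-5,3]
  val[4] = [-4,-1]
  val[5] = [-4,-3]
  val[6] = [-2,4]
  val[7] = [-5,1]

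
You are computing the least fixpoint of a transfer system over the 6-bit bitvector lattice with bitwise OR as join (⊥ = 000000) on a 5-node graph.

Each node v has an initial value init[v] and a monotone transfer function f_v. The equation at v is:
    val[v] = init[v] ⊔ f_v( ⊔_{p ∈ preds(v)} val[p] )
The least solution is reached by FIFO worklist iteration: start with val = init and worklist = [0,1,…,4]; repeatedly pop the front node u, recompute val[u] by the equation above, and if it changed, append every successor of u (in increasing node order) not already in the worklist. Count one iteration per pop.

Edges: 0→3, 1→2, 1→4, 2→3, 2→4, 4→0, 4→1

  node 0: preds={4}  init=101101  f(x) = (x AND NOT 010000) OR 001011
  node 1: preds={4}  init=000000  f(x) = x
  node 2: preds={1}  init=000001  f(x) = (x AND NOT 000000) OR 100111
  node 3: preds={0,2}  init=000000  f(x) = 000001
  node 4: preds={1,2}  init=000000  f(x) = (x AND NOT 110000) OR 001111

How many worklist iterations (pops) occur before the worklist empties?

10

Iteration log — 10 steps:
  step 1. node 0  ⊔preds=000000  new=101111  old=101101  +wl: 
  step 2. node 1  ⊔preds=000000  new=000000  stable
  step 3. node 2  ⊔preds=000000  new=100111  old=000001  +wl: 
  step 4. node 3  ⊔preds=101111  new=000001  old=000000  +wl: 
  step 5. node 4  ⊔preds=100111  new=001111  old=000000  +wl: 0,1
  step 6. node 0  ⊔preds=001111  new=101111  stable
  step 7. node 1  ⊔preds=001111  new=001111  old=000000  +wl: 2,4
  step 8. node 2  ⊔preds=001111  new=101111  old=100111  +wl: 3
  step 9. node 4  ⊔preds=101111  new=001111  stable
  step 10. node 3  ⊔preds=101111  new=000001  stable

Least fixpoint reached:
  node 0: 101111
  node 1: 001111
  node 2: 101111
  node 3: 000001
  node 4: 001111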